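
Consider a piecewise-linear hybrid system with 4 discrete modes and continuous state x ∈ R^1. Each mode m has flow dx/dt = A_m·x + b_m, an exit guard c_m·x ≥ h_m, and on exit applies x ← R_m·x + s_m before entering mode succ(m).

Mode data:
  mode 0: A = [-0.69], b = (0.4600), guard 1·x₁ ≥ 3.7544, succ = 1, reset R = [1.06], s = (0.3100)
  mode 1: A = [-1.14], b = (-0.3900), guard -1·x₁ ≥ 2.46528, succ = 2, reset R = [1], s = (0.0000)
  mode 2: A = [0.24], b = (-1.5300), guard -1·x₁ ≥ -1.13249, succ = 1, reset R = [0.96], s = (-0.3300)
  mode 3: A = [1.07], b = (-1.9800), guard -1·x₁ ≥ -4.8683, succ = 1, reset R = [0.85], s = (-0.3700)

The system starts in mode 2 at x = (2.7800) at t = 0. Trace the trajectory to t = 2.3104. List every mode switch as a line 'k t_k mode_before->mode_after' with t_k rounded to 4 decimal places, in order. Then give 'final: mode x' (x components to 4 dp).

1 1.5719 2->1
final: 1 0.1316

Mode 2: guard c·x = -1.1325 hit at Δt = 1.5719 (t = 1.5719), x⁻ = (1.1325) → reset → x⁺ = (0.7572), jump to mode 1
Mode 1: flow for 0.7385 to horizon, guard not reached → x = (0.1316)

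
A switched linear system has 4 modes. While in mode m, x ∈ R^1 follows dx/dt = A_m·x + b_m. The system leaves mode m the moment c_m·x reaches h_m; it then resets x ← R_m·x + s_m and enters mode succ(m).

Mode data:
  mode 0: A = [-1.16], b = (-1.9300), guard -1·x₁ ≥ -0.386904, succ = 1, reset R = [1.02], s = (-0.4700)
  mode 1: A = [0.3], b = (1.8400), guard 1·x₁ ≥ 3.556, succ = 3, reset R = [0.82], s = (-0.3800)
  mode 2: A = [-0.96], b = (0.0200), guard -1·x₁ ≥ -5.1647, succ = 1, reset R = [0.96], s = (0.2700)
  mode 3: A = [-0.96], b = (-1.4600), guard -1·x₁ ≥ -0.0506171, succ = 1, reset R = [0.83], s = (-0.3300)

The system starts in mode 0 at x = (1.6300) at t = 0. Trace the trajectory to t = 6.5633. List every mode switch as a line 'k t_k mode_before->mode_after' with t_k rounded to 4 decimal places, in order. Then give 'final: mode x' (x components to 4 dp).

1 0.4085 0->1
2 1.9740 1->3
3 2.9619 3->1
4 4.6465 1->3
5 5.6344 3->1
final: 1 1.5905

Mode 0: guard c·x = -0.3869 hit at Δt = 0.4085 (t = 0.4085), x⁻ = (0.3869) → reset → x⁺ = (-0.0754), jump to mode 1
Mode 1: guard c·x = 3.5560 hit at Δt = 1.5655 (t = 1.9740), x⁻ = (3.5560) → reset → x⁺ = (2.5359), jump to mode 3
Mode 3: guard c·x = -0.0506 hit at Δt = 0.9879 (t = 2.9619), x⁻ = (0.0506) → reset → x⁺ = (-0.2880), jump to mode 1
Mode 1: guard c·x = 3.5560 hit at Δt = 1.6846 (t = 4.6465), x⁻ = (3.5560) → reset → x⁺ = (2.5359), jump to mode 3
Mode 3: guard c·x = -0.0506 hit at Δt = 0.9879 (t = 5.6344), x⁻ = (0.0506) → reset → x⁺ = (-0.2880), jump to mode 1
Mode 1: flow for 0.9289 to horizon, guard not reached → x = (1.5905)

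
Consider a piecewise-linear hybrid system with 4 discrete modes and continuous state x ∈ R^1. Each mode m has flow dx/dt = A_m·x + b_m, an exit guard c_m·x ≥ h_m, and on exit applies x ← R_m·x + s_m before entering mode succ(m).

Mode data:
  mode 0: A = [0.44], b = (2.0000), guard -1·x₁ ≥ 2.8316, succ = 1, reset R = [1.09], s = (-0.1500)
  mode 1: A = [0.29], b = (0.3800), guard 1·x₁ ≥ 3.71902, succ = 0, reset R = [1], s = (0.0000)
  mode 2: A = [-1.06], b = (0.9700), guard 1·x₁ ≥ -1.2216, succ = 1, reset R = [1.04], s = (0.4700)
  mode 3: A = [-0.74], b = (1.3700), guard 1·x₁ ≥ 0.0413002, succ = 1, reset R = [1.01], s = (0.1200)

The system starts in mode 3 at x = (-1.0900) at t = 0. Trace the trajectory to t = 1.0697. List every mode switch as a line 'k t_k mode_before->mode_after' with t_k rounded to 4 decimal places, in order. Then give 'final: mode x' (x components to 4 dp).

Mode 3: guard c·x = 0.0413 hit at Δt = 0.6561 (t = 0.6561), x⁻ = (0.0413) → reset → x⁺ = (0.1617), jump to mode 1
Mode 1: flow for 0.4136 to horizon, guard not reached → x = (0.3493)

1 0.6561 3->1
final: 1 0.3493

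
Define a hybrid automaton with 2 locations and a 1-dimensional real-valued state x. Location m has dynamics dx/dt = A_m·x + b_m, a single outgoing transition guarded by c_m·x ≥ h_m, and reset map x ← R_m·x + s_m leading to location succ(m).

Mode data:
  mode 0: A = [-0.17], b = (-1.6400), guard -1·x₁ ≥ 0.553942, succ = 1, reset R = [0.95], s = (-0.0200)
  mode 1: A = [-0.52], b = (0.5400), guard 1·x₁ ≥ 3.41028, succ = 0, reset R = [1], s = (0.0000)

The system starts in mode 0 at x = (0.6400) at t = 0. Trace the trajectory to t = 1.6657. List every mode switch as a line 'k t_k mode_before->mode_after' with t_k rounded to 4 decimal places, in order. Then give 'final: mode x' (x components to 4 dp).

1 0.7257 0->1
final: 1 0.0665

Mode 0: guard c·x = 0.5539 hit at Δt = 0.7257 (t = 0.7257), x⁻ = (-0.5539) → reset → x⁺ = (-0.5462), jump to mode 1
Mode 1: flow for 0.9400 to horizon, guard not reached → x = (0.0665)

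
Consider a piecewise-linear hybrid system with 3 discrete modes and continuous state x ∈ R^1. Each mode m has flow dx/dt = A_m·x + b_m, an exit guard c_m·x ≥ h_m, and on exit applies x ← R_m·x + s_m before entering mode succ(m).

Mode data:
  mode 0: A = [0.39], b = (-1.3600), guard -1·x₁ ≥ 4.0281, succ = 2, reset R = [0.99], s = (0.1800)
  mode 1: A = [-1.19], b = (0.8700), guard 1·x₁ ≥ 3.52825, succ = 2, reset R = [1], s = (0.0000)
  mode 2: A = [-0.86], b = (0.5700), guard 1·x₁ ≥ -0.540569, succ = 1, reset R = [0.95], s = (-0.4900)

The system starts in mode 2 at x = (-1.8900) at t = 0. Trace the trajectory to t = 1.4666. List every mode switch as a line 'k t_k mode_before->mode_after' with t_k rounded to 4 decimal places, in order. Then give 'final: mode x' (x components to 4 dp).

Mode 2: guard c·x = -0.5406 hit at Δt = 0.8745 (t = 0.8745), x⁻ = (-0.5406) → reset → x⁺ = (-1.0035), jump to mode 1
Mode 1: flow for 0.5921 to horizon, guard not reached → x = (-0.1263)

1 0.8745 2->1
final: 1 -0.1263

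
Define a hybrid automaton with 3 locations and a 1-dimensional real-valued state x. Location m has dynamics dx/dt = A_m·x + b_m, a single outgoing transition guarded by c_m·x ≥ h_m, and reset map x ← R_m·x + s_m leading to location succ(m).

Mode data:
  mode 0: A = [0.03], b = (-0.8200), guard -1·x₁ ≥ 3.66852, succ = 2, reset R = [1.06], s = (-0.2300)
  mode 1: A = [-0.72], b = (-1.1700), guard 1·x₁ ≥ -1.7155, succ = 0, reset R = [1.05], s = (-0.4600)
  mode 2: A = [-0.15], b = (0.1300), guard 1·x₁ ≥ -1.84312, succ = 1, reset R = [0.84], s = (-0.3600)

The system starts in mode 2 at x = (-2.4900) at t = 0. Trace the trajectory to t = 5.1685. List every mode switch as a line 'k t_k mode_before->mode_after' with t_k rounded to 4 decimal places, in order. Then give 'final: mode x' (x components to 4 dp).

1 1.4272 2->1
2 3.0117 1->0
3 4.5602 0->2
final: 2 -3.6839

Mode 2: guard c·x = -1.8431 hit at Δt = 1.4272 (t = 1.4272), x⁻ = (-1.8431) → reset → x⁺ = (-1.9082), jump to mode 1
Mode 1: guard c·x = -1.7155 hit at Δt = 1.5846 (t = 3.0117), x⁻ = (-1.7155) → reset → x⁺ = (-2.2613), jump to mode 0
Mode 0: guard c·x = 3.6685 hit at Δt = 1.5485 (t = 4.5602), x⁻ = (-3.6685) → reset → x⁺ = (-4.1186), jump to mode 2
Mode 2: flow for 0.6083 to horizon, guard not reached → x = (-3.6839)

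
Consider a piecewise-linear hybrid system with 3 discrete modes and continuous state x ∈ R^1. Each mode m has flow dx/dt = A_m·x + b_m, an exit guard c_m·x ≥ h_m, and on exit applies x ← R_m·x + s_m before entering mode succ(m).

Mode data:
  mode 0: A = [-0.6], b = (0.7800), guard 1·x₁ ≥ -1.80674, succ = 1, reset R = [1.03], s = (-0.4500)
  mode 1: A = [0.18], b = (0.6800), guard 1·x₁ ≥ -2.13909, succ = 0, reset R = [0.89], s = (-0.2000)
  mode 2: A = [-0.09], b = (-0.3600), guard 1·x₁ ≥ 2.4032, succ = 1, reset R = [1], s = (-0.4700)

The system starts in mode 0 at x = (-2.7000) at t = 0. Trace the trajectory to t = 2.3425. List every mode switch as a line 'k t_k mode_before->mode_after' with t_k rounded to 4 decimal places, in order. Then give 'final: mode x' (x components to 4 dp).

1 0.4212 0->1
2 1.0367 1->0
3 1.1889 0->1
4 1.8044 1->0
5 1.9566 0->1
final: 1 -2.2054

Mode 0: guard c·x = -1.8067 hit at Δt = 0.4212 (t = 0.4212), x⁻ = (-1.8067) → reset → x⁺ = (-2.3109), jump to mode 1
Mode 1: guard c·x = -2.1391 hit at Δt = 0.6155 (t = 1.0367), x⁻ = (-2.1391) → reset → x⁺ = (-2.1038), jump to mode 0
Mode 0: guard c·x = -1.8067 hit at Δt = 0.1522 (t = 1.1889), x⁻ = (-1.8067) → reset → x⁺ = (-2.3109), jump to mode 1
Mode 1: guard c·x = -2.1391 hit at Δt = 0.6155 (t = 1.8044), x⁻ = (-2.1391) → reset → x⁺ = (-2.1038), jump to mode 0
Mode 0: guard c·x = -1.8067 hit at Δt = 0.1522 (t = 1.9566), x⁻ = (-1.8067) → reset → x⁺ = (-2.3109), jump to mode 1
Mode 1: flow for 0.3859 to horizon, guard not reached → x = (-2.2054)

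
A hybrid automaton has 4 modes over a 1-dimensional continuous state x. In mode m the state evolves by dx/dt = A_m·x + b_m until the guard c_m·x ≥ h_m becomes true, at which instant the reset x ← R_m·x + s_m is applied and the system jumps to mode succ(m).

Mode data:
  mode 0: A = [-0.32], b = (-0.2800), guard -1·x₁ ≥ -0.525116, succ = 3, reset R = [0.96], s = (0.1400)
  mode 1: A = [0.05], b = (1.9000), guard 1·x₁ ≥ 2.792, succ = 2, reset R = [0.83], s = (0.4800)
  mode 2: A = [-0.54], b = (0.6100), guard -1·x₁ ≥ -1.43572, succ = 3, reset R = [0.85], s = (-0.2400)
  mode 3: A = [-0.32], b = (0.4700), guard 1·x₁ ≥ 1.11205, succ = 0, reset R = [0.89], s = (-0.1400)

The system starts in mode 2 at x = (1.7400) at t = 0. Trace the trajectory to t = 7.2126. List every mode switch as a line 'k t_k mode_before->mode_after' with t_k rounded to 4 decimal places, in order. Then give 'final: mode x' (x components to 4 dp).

1 1.2781 2->3
2 2.2600 3->0
3 2.9116 0->3
4 5.5306 3->0
5 6.1822 0->3
final: 3 0.8757

Mode 2: guard c·x = -1.4357 hit at Δt = 1.2781 (t = 1.2781), x⁻ = (1.4357) → reset → x⁺ = (0.9804), jump to mode 3
Mode 3: guard c·x = 1.1120 hit at Δt = 0.9819 (t = 2.2600), x⁻ = (1.1120) → reset → x⁺ = (0.8497), jump to mode 0
Mode 0: guard c·x = -0.5251 hit at Δt = 0.6516 (t = 2.9116), x⁻ = (0.5251) → reset → x⁺ = (0.6441), jump to mode 3
Mode 3: guard c·x = 1.1120 hit at Δt = 2.6189 (t = 5.5306), x⁻ = (1.1120) → reset → x⁺ = (0.8497), jump to mode 0
Mode 0: guard c·x = -0.5251 hit at Δt = 0.6516 (t = 6.1822), x⁻ = (0.5251) → reset → x⁺ = (0.6441), jump to mode 3
Mode 3: flow for 1.0304 to horizon, guard not reached → x = (0.8757)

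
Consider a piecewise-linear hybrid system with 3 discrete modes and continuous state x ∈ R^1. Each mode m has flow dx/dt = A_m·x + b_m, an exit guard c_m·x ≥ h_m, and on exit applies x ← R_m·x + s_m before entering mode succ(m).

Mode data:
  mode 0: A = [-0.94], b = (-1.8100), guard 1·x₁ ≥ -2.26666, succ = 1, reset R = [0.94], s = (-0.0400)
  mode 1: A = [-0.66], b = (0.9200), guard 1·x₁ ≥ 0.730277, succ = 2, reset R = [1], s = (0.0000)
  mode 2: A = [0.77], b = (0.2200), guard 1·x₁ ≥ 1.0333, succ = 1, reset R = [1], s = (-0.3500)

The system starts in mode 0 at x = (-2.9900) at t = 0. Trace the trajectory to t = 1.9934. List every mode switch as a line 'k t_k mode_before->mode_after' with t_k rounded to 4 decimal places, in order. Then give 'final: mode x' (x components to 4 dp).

1 1.2106 0->1
final: 1 -0.7324

Mode 0: guard c·x = -2.2667 hit at Δt = 1.2106 (t = 1.2106), x⁻ = (-2.2667) → reset → x⁺ = (-2.1707), jump to mode 1
Mode 1: flow for 0.7828 to horizon, guard not reached → x = (-0.7324)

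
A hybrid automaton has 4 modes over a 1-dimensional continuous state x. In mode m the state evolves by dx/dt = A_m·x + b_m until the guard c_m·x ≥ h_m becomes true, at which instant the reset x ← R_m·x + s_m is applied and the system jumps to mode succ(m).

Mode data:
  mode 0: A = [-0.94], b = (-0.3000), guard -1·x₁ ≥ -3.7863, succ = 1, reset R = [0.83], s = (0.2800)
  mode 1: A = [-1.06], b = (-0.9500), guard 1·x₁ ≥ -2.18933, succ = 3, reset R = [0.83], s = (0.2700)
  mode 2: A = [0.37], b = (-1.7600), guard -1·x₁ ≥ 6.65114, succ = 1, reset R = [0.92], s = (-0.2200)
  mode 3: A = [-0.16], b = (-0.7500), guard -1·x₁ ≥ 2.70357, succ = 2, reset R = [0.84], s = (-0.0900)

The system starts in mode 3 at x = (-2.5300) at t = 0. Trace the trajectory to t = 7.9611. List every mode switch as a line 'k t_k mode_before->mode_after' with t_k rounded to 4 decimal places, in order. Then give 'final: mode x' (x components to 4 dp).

Mode 3: guard c·x = 2.7036 hit at Δt = 0.5242 (t = 0.5242), x⁻ = (-2.7036) → reset → x⁺ = (-2.3610), jump to mode 2
Mode 2: guard c·x = 6.6511 hit at Δt = 1.2749 (t = 1.7991), x⁻ = (-6.6511) → reset → x⁺ = (-6.3390), jump to mode 1
Mode 1: guard c·x = -2.1893 hit at Δt = 1.3559 (t = 3.1550), x⁻ = (-2.1893) → reset → x⁺ = (-1.5471), jump to mode 3
Mode 3: guard c·x = 2.7036 hit at Δt = 2.8704 (t = 6.0253), x⁻ = (-2.7036) → reset → x⁺ = (-2.3610), jump to mode 2
Mode 2: guard c·x = 6.6511 hit at Δt = 1.2749 (t = 7.3002), x⁻ = (-6.6511) → reset → x⁺ = (-6.3390), jump to mode 1
Mode 1: flow for 0.6609 to horizon, guard not reached → x = (-3.5977)

1 0.5242 3->2
2 1.7991 2->1
3 3.1550 1->3
4 6.0253 3->2
5 7.3002 2->1
final: 1 -3.5977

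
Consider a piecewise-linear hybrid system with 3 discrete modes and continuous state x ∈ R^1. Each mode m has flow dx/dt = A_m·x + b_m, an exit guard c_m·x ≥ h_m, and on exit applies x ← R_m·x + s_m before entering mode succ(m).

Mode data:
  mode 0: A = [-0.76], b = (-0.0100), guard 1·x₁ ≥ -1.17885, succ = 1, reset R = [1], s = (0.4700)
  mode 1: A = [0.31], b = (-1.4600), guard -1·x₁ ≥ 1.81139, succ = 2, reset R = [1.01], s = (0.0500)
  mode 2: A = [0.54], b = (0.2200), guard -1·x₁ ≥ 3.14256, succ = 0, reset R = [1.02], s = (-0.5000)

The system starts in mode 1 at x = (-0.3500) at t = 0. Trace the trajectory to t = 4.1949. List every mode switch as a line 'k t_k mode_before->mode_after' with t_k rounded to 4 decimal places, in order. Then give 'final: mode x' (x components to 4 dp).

1 0.8185 1->2
2 2.0960 2->0
3 3.6130 0->1
final: 1 -1.7800

Mode 1: guard c·x = 1.8114 hit at Δt = 0.8185 (t = 0.8185), x⁻ = (-1.8114) → reset → x⁺ = (-1.7795), jump to mode 2
Mode 2: guard c·x = 3.1426 hit at Δt = 1.2775 (t = 2.0960), x⁻ = (-3.1426) → reset → x⁺ = (-3.7054), jump to mode 0
Mode 0: guard c·x = -1.1788 hit at Δt = 1.5170 (t = 3.6130), x⁻ = (-1.1788) → reset → x⁺ = (-0.7088), jump to mode 1
Mode 1: flow for 0.5819 to horizon, guard not reached → x = (-1.7800)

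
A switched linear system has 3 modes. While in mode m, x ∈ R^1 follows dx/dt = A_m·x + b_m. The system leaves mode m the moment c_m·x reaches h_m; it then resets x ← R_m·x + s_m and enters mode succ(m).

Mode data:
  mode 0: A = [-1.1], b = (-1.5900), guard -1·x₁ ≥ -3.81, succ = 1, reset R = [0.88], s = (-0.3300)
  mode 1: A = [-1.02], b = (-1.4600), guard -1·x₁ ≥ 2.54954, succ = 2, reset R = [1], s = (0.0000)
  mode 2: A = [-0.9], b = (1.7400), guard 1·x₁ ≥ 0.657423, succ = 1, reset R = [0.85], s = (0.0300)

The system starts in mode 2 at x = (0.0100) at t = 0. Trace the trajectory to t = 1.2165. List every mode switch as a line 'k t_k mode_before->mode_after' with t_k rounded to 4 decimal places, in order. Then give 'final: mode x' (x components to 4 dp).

1 0.4560 2->1
final: 1 -0.5013

Mode 2: guard c·x = 0.6574 hit at Δt = 0.4560 (t = 0.4560), x⁻ = (0.6574) → reset → x⁺ = (0.5888), jump to mode 1
Mode 1: flow for 0.7605 to horizon, guard not reached → x = (-0.5013)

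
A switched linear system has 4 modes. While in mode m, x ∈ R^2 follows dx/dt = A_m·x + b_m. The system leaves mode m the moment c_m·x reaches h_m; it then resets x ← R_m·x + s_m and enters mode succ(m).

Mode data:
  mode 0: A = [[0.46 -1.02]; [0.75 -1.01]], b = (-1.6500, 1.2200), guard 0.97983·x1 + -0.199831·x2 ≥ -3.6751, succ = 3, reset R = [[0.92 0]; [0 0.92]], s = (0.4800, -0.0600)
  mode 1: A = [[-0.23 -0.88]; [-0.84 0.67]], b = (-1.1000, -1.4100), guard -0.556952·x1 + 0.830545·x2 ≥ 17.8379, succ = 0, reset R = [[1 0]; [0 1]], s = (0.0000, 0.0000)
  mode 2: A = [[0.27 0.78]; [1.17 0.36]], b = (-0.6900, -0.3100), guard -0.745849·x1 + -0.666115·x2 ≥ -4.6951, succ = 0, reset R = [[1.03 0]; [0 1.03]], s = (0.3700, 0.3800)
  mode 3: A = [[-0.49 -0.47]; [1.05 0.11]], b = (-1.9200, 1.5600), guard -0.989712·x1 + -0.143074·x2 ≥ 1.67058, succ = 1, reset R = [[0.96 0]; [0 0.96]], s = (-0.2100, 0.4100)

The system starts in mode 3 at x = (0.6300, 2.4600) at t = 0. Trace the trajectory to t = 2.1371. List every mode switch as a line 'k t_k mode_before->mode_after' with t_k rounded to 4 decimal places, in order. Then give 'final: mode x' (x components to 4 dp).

1 0.9404 3->1
final: 1 -9.7525 13.2132

Mode 3: guard c·x = 1.6706 hit at Δt = 0.9404 (t = 0.9404), x⁻ = (-2.1817, 3.4153) → reset → x⁺ = (-2.3044, 3.6887), jump to mode 1
Mode 1: flow for 1.1967 to horizon, guard not reached → x = (-9.7525, 13.2132)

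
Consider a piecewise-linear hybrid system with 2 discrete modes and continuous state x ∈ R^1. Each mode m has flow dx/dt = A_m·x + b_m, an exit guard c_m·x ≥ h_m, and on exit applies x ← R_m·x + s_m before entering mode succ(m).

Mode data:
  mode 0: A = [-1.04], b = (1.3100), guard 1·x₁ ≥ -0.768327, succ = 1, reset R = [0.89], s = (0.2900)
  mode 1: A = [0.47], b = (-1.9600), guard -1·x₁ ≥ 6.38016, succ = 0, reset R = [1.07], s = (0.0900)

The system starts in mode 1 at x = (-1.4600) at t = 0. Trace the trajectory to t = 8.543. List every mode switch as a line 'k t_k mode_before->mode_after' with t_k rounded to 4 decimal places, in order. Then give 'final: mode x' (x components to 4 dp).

Mode 1: guard c·x = 6.3802 hit at Δt = 1.3362 (t = 1.3362), x⁻ = (-6.3802) → reset → x⁺ = (-6.7368), jump to mode 0
Mode 0: guard c·x = -0.7683 hit at Δt = 1.3192 (t = 2.6554), x⁻ = (-0.7683) → reset → x⁺ = (-0.3938), jump to mode 1
Mode 1: guard c·x = 6.3802 hit at Δt = 1.7829 (t = 4.4383), x⁻ = (-6.3802) → reset → x⁺ = (-6.7368), jump to mode 0
Mode 0: guard c·x = -0.7683 hit at Δt = 1.3192 (t = 5.7575), x⁻ = (-0.7683) → reset → x⁺ = (-0.3938), jump to mode 1
Mode 1: guard c·x = 6.3802 hit at Δt = 1.7829 (t = 7.5404), x⁻ = (-6.3802) → reset → x⁺ = (-6.7368), jump to mode 0
Mode 0: flow for 1.0026 to horizon, guard not reached → x = (-1.5590)

1 1.3362 1->0
2 2.6554 0->1
3 4.4383 1->0
4 5.7575 0->1
5 7.5404 1->0
final: 0 -1.5590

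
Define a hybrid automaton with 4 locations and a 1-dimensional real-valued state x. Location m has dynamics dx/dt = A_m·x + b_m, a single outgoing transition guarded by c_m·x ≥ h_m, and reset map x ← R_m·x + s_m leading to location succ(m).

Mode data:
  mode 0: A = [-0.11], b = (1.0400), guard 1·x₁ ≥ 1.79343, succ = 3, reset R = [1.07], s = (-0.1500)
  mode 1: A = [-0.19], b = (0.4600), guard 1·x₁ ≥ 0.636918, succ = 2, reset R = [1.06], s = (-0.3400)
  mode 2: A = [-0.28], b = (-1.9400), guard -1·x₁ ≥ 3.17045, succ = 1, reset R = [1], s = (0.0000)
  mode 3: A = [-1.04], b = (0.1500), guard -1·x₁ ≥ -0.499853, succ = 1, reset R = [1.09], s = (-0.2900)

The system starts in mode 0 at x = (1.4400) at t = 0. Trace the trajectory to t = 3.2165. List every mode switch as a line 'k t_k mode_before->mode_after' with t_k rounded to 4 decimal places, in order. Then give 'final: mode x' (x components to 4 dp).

1 0.4100 0->3
2 1.8708 3->1
3 2.8921 1->2
final: 2 -0.2956

Mode 0: guard c·x = 1.7934 hit at Δt = 0.4100 (t = 0.4100), x⁻ = (1.7934) → reset → x⁺ = (1.7690), jump to mode 3
Mode 3: guard c·x = -0.4999 hit at Δt = 1.4608 (t = 1.8708), x⁻ = (0.4999) → reset → x⁺ = (0.2548), jump to mode 1
Mode 1: guard c·x = 0.6369 hit at Δt = 1.0213 (t = 2.8921), x⁻ = (0.6369) → reset → x⁺ = (0.3351), jump to mode 2
Mode 2: flow for 0.3244 to horizon, guard not reached → x = (-0.2956)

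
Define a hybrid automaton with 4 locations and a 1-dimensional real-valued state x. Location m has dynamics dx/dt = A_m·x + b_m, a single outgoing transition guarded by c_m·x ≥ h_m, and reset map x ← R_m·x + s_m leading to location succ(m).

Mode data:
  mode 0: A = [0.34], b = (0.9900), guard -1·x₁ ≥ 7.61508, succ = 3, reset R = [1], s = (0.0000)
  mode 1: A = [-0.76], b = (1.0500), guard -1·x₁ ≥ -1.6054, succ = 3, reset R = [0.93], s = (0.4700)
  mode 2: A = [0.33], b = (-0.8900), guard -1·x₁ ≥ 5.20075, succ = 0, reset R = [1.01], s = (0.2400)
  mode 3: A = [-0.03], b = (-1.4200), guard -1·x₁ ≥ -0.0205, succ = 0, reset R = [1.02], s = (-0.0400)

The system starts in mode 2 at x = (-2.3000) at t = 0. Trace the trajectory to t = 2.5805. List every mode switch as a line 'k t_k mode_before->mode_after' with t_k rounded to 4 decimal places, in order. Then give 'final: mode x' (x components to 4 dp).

Mode 2: guard c·x = 5.2008 hit at Δt = 1.3871 (t = 1.3871), x⁻ = (-5.2007) → reset → x⁺ = (-5.0128), jump to mode 0
Mode 0: flow for 1.1934 to horizon, guard not reached → x = (-6.0642)

1 1.3871 2->0
final: 0 -6.0642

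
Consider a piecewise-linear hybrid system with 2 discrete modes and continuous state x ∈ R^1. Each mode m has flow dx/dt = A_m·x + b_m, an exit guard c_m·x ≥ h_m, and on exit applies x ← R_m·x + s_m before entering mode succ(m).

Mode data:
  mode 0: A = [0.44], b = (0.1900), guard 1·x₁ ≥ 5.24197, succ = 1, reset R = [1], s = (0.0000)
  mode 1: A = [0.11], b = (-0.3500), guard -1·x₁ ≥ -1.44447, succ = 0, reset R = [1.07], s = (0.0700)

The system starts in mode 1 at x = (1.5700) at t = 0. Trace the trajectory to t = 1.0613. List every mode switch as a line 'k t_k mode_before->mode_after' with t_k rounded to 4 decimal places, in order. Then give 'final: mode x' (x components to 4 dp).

Mode 1: guard c·x = -1.4445 hit at Δt = 0.6818 (t = 0.6818), x⁻ = (1.4445) → reset → x⁺ = (1.6156), jump to mode 0
Mode 0: flow for 0.3795 to horizon, guard not reached → x = (1.9877)

1 0.6818 1->0
final: 0 1.9877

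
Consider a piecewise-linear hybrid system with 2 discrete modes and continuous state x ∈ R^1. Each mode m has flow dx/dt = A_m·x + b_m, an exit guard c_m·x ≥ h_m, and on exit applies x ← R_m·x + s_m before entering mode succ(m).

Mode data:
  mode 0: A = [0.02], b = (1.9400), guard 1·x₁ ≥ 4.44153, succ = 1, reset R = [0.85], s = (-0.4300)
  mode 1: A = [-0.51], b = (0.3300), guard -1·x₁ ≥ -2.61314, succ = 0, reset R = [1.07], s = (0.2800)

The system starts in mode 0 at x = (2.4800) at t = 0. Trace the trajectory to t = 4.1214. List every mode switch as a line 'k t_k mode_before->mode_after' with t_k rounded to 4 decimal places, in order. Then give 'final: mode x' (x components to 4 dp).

Mode 0: guard c·x = 4.4415 hit at Δt = 0.9763 (t = 0.9763), x⁻ = (4.4415) → reset → x⁺ = (3.3453), jump to mode 1
Mode 1: guard c·x = -2.6131 hit at Δt = 0.6207 (t = 1.5970), x⁻ = (2.6131) → reset → x⁺ = (3.0761), jump to mode 0
Mode 0: guard c·x = 4.4415 hit at Δt = 0.6776 (t = 2.2746), x⁻ = (4.4415) → reset → x⁺ = (3.3453), jump to mode 1
Mode 1: guard c·x = -2.6131 hit at Δt = 0.6207 (t = 2.8953), x⁻ = (2.6131) → reset → x⁺ = (3.0761), jump to mode 0
Mode 0: guard c·x = 4.4415 hit at Δt = 0.6776 (t = 3.5729), x⁻ = (4.4415) → reset → x⁺ = (3.3453), jump to mode 1
Mode 1: flow for 0.5485 to horizon, guard not reached → x = (2.6869)

1 0.9763 0->1
2 1.5970 1->0
3 2.2746 0->1
4 2.8953 1->0
5 3.5729 0->1
final: 1 2.6869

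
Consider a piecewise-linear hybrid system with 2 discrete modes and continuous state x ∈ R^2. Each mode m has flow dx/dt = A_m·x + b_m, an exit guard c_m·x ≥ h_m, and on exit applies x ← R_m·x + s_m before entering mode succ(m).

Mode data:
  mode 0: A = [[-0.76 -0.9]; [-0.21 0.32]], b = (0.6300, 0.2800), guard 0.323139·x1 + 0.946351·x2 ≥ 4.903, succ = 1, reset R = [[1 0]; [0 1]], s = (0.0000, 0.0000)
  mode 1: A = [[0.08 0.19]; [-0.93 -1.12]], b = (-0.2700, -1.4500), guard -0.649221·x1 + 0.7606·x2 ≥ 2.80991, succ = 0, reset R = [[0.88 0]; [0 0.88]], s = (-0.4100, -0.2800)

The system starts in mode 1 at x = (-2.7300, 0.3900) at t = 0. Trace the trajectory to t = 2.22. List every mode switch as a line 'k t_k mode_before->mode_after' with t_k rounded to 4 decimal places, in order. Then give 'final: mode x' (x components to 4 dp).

1 1.1899 1->0
final: 0 -1.8139 1.7665

Mode 1: guard c·x = 2.8099 hit at Δt = 1.1899 (t = 1.1899), x⁻ = (-3.1715, 0.9872) → reset → x⁺ = (-3.2009, 0.5888), jump to mode 0
Mode 0: flow for 1.0301 to horizon, guard not reached → x = (-1.8139, 1.7665)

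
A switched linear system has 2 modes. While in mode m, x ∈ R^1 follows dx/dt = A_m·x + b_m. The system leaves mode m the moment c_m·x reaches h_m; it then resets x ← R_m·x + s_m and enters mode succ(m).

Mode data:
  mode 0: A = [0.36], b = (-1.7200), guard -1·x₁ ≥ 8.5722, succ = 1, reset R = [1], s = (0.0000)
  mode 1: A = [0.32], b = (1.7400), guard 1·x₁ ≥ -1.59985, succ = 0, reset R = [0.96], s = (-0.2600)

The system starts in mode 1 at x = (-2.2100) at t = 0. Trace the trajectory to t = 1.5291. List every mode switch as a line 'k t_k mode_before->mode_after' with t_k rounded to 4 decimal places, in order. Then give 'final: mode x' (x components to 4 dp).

1 0.5411 1->0
final: 0 -4.6038

Mode 1: guard c·x = -1.5998 hit at Δt = 0.5411 (t = 0.5411), x⁻ = (-1.5998) → reset → x⁺ = (-1.7959), jump to mode 0
Mode 0: flow for 0.9880 to horizon, guard not reached → x = (-4.6038)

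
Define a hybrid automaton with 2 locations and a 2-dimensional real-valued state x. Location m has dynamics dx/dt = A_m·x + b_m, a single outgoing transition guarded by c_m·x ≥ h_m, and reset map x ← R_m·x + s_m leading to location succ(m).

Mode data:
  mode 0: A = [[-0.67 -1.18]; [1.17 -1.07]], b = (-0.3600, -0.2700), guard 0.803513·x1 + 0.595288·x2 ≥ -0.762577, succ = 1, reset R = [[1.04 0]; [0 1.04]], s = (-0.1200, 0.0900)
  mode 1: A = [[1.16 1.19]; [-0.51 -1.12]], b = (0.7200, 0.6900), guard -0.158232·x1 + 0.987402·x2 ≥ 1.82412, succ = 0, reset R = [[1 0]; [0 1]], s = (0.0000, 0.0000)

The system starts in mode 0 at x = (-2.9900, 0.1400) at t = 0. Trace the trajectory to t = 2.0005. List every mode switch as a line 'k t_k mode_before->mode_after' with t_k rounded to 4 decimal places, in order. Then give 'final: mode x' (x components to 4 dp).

1 1.5229 0->1
final: 1 -0.4992 -0.2892

Mode 0: guard c·x = -0.7626 hit at Δt = 1.5229 (t = 1.5229), x⁻ = (-0.1282, -1.1080) → reset → x⁺ = (-0.2533, -1.0623), jump to mode 1
Mode 1: flow for 0.4776 to horizon, guard not reached → x = (-0.4992, -0.2892)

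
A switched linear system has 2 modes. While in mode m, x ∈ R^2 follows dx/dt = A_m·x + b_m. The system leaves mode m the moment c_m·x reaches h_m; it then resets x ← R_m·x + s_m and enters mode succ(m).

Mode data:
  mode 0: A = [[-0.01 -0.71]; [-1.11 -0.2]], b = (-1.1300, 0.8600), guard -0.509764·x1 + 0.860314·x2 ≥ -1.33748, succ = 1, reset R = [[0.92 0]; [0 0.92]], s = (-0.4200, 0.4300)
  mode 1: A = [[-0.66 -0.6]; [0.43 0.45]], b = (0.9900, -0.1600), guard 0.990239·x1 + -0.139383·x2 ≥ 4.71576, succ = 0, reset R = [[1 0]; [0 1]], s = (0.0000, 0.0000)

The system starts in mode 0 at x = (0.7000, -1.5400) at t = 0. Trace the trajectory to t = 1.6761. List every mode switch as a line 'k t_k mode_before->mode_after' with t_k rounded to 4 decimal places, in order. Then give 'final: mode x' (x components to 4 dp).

1 0.7948 0->1
final: 1 1.0583 -0.9195

Mode 0: guard c·x = -1.3375 hit at Δt = 0.7948 (t = 0.7948), x⁻ = (0.5762, -1.2132) → reset → x⁺ = (0.1101, -0.6862), jump to mode 1
Mode 1: flow for 0.8813 to horizon, guard not reached → x = (1.0583, -0.9195)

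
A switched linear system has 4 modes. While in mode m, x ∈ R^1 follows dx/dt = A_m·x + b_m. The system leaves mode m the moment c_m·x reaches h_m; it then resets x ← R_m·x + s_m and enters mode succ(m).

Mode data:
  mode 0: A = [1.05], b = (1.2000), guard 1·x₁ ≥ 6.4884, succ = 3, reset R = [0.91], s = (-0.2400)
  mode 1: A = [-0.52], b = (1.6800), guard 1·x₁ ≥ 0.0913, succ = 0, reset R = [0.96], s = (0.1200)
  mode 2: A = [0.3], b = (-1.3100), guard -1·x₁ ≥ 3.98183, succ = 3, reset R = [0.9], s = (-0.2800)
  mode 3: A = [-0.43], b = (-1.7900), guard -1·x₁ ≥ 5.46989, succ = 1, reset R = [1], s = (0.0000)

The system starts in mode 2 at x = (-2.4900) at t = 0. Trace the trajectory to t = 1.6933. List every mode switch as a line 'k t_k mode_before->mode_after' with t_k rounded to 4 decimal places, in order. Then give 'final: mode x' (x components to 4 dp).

1 0.6562 2->3
final: 3 -3.9713

Mode 2: guard c·x = 3.9818 hit at Δt = 0.6562 (t = 0.6562), x⁻ = (-3.9818) → reset → x⁺ = (-3.8636), jump to mode 3
Mode 3: flow for 1.0371 to horizon, guard not reached → x = (-3.9713)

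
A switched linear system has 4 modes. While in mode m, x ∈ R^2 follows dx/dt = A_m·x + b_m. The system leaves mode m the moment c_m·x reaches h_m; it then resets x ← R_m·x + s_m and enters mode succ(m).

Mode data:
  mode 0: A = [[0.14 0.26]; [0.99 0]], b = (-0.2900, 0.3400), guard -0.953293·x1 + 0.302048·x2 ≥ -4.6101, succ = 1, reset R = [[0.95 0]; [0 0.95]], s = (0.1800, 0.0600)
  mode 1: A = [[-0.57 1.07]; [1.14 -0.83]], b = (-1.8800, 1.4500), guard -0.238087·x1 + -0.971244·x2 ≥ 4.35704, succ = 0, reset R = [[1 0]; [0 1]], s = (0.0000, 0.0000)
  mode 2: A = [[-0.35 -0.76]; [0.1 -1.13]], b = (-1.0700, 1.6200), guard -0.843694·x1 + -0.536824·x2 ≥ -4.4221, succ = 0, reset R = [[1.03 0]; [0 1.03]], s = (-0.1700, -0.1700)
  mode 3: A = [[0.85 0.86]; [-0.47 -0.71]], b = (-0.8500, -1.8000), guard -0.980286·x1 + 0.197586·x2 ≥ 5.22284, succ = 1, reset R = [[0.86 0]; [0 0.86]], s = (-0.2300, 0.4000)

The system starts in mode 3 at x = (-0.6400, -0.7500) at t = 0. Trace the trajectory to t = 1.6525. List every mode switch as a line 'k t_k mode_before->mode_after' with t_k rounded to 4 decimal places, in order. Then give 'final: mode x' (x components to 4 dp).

Mode 3: guard c·x = 5.2228 hit at Δt = 1.2409 (t = 1.2409), x⁻ = (-5.4562, -0.6367) → reset → x⁺ = (-4.9223, -0.1476), jump to mode 1
Mode 1: flow for 0.4116 to horizon, guard not reached → x = (-4.9396, -1.5395)

1 1.2409 3->1
final: 1 -4.9396 -1.5395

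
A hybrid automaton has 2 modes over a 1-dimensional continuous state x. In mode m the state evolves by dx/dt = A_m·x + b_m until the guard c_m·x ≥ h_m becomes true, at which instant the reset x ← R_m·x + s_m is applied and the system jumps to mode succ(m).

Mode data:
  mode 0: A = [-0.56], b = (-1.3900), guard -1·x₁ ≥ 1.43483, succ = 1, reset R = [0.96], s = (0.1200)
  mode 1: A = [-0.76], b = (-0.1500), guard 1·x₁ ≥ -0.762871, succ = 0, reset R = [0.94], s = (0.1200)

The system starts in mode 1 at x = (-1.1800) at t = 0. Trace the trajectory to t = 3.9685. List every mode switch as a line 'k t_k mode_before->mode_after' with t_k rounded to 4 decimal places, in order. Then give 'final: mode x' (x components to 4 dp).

Mode 1: guard c·x = -0.7629 hit at Δt = 0.7270 (t = 0.7270), x⁻ = (-0.7629) → reset → x⁺ = (-0.5971), jump to mode 0
Mode 0: guard c·x = 1.4348 hit at Δt = 1.0495 (t = 1.7765), x⁻ = (-1.4348) → reset → x⁺ = (-1.2574), jump to mode 1
Mode 1: guard c·x = -0.7629 hit at Δt = 0.8268 (t = 2.6033), x⁻ = (-0.7629) → reset → x⁺ = (-0.5971), jump to mode 0
Mode 0: guard c·x = 1.4348 hit at Δt = 1.0495 (t = 3.6528), x⁻ = (-1.4348) → reset → x⁺ = (-1.2574), jump to mode 1
Mode 1: flow for 0.3157 to horizon, guard not reached → x = (-1.0313)

1 0.7270 1->0
2 1.7765 0->1
3 2.6033 1->0
4 3.6528 0->1
final: 1 -1.0313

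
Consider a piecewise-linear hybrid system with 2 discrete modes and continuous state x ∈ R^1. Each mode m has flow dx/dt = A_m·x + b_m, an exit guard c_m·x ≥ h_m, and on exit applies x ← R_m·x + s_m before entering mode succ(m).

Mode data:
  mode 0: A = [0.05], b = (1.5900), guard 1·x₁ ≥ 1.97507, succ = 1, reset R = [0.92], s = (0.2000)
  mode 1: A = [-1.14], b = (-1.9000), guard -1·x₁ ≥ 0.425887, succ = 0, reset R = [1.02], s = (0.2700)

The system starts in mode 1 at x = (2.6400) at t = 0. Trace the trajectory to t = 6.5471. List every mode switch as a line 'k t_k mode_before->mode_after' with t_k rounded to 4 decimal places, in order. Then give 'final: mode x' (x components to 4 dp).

1 1.0916 1->0
2 2.4004 0->1
3 3.3550 1->0
4 4.6638 0->1
5 5.6183 1->0
final: 0 1.3394

Mode 1: guard c·x = 0.4259 hit at Δt = 1.0916 (t = 1.0916), x⁻ = (-0.4259) → reset → x⁺ = (-0.1644), jump to mode 0
Mode 0: guard c·x = 1.9751 hit at Δt = 1.3088 (t = 2.4004), x⁻ = (1.9751) → reset → x⁺ = (2.0171), jump to mode 1
Mode 1: guard c·x = 0.4259 hit at Δt = 0.9545 (t = 3.3550), x⁻ = (-0.4259) → reset → x⁺ = (-0.1644), jump to mode 0
Mode 0: guard c·x = 1.9751 hit at Δt = 1.3088 (t = 4.6638), x⁻ = (1.9751) → reset → x⁺ = (2.0171), jump to mode 1
Mode 1: guard c·x = 0.4259 hit at Δt = 0.9545 (t = 5.6183), x⁻ = (-0.4259) → reset → x⁺ = (-0.1644), jump to mode 0
Mode 0: flow for 0.9288 to horizon, guard not reached → x = (1.3394)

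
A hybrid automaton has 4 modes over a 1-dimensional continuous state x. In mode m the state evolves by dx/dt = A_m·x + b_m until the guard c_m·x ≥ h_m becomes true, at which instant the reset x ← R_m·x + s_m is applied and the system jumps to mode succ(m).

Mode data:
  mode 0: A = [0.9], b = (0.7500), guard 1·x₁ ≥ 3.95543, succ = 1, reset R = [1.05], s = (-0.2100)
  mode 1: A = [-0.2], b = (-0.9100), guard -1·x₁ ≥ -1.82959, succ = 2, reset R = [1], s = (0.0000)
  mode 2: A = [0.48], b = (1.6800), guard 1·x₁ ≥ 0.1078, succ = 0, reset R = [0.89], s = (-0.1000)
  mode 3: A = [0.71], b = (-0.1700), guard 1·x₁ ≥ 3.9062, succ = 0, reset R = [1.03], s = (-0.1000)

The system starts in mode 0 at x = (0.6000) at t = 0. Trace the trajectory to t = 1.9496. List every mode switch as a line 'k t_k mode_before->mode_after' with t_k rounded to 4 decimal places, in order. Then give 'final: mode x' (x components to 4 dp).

1 1.3403 0->1
final: 1 2.9688

Mode 0: guard c·x = 3.9554 hit at Δt = 1.3403 (t = 1.3403), x⁻ = (3.9554) → reset → x⁺ = (3.9432), jump to mode 1
Mode 1: flow for 0.6093 to horizon, guard not reached → x = (2.9688)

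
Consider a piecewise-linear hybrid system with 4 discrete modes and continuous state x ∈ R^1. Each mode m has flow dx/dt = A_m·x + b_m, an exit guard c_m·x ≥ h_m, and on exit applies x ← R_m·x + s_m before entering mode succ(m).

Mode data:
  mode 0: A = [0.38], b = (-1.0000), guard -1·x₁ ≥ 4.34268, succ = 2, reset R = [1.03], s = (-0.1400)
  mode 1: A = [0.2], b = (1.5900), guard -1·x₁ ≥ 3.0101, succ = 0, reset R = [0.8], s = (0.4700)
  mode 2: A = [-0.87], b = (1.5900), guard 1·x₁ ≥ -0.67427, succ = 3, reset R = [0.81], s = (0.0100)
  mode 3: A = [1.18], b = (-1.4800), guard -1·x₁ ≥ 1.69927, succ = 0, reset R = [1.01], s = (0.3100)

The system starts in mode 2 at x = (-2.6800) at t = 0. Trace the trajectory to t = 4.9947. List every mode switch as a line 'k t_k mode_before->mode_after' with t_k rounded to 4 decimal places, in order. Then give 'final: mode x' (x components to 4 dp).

Mode 2: guard c·x = -0.6743 hit at Δt = 0.6767 (t = 0.6767), x⁻ = (-0.6743) → reset → x⁺ = (-0.5362), jump to mode 3
Mode 3: guard c·x = 1.6993 hit at Δt = 0.4242 (t = 1.1009), x⁻ = (-1.6993) → reset → x⁺ = (-1.4063), jump to mode 0
Mode 0: guard c·x = 4.3427 hit at Δt = 1.4382 (t = 2.5391), x⁻ = (-4.3427) → reset → x⁺ = (-4.6130), jump to mode 2
Mode 2: guard c·x = -0.6743 hit at Δt = 1.0869 (t = 3.6260), x⁻ = (-0.6743) → reset → x⁺ = (-0.5362), jump to mode 3
Mode 3: guard c·x = 1.6993 hit at Δt = 0.4242 (t = 4.0502), x⁻ = (-1.6993) → reset → x⁺ = (-1.4063), jump to mode 0
Mode 0: flow for 0.9445 to horizon, guard not reached → x = (-3.1497)

1 0.6767 2->3
2 1.1009 3->0
3 2.5391 0->2
4 3.6260 2->3
5 4.0502 3->0
final: 0 -3.1497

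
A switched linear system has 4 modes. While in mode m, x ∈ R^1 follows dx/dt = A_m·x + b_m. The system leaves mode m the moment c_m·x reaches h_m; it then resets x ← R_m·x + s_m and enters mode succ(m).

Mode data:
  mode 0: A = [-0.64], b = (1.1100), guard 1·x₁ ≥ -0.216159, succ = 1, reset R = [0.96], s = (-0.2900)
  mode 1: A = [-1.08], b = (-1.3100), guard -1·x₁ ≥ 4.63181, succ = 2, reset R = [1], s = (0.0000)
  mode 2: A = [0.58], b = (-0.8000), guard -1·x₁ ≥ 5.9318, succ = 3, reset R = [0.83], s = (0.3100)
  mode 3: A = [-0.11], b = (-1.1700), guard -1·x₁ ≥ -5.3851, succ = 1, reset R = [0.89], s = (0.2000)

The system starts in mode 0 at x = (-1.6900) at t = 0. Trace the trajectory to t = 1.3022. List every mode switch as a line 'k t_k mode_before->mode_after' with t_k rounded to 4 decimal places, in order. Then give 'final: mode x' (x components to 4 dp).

Mode 0: guard c·x = -0.2162 hit at Δt = 0.8794 (t = 0.8794), x⁻ = (-0.2162) → reset → x⁺ = (-0.4975), jump to mode 1
Mode 1: flow for 0.4228 to horizon, guard not reached → x = (-0.7598)

1 0.8794 0->1
final: 1 -0.7598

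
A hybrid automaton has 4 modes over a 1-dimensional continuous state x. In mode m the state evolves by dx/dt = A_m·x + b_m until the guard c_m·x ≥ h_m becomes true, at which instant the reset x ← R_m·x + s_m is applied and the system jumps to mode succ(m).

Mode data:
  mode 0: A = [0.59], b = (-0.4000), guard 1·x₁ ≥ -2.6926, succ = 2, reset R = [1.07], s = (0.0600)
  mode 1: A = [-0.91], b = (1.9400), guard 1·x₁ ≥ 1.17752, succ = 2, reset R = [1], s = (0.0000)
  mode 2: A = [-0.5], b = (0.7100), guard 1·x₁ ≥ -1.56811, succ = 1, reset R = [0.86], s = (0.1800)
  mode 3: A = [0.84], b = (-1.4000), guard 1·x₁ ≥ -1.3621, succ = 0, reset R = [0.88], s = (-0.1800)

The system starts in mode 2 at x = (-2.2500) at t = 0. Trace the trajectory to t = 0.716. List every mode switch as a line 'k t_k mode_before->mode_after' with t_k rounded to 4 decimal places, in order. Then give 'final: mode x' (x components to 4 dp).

1 0.4111 2->1
final: 1 -0.3689

Mode 2: guard c·x = -1.5681 hit at Δt = 0.4111 (t = 0.4111), x⁻ = (-1.5681) → reset → x⁺ = (-1.1686), jump to mode 1
Mode 1: flow for 0.3049 to horizon, guard not reached → x = (-0.3689)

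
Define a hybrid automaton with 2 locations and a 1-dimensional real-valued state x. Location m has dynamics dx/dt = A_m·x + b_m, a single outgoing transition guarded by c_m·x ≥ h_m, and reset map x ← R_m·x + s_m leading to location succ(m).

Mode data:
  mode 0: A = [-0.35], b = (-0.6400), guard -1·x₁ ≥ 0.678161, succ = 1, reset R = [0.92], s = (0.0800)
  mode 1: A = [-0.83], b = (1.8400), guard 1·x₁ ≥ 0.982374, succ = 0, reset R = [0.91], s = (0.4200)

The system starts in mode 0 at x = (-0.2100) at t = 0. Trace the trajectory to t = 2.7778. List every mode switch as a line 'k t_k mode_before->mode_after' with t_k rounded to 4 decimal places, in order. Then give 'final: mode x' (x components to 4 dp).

Mode 0: guard c·x = 0.6782 hit at Δt = 0.9755 (t = 0.9755), x⁻ = (-0.6782) → reset → x⁺ = (-0.5439), jump to mode 1
Mode 1: guard c·x = 0.9824 hit at Δt = 0.9697 (t = 1.9452), x⁻ = (0.9824) → reset → x⁺ = (1.3140), jump to mode 0
Mode 0: flow for 0.8326 to horizon, guard not reached → x = (0.5196)

1 0.9755 0->1
2 1.9452 1->0
final: 0 0.5196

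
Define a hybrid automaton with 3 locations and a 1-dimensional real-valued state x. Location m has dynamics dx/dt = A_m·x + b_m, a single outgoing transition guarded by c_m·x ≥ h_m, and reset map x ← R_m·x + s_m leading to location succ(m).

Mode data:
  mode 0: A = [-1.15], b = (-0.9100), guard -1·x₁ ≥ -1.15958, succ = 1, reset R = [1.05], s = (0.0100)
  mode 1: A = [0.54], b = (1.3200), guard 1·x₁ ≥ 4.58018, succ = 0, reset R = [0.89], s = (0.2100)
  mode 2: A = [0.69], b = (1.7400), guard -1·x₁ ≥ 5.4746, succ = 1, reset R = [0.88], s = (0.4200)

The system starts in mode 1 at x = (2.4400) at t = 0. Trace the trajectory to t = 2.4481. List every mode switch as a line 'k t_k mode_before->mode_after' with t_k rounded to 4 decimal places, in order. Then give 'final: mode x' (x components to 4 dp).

Mode 1: guard c·x = 4.5802 hit at Δt = 0.6729 (t = 0.6729), x⁻ = (4.5802) → reset → x⁺ = (4.2864), jump to mode 0
Mode 0: guard c·x = -1.1596 hit at Δt = 0.8318 (t = 1.5047), x⁻ = (1.1596) → reset → x⁺ = (1.2276), jump to mode 1
Mode 1: flow for 0.9434 to horizon, guard not reached → x = (3.6671)

1 0.6729 1->0
2 1.5047 0->1
final: 1 3.6671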